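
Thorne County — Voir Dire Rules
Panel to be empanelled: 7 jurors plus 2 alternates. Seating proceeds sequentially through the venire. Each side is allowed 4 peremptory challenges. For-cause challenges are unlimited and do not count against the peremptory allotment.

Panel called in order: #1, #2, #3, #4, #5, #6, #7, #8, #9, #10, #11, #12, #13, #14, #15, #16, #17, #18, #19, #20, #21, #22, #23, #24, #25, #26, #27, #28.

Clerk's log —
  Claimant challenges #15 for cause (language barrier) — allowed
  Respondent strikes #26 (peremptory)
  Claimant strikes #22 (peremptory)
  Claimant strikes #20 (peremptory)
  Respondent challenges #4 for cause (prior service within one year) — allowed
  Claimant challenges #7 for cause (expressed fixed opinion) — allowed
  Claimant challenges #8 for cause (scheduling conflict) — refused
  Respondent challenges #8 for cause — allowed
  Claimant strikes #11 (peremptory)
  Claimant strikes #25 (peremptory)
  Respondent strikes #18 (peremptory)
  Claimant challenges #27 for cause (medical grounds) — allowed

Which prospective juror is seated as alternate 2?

Removed: #4, #7, #8, #11, #15, #18, #20, #22, #25, #26, #27.
Seating in order: seats 1–7 → #1, #2, #3, #5, #6, #9, #10; alternates → #12, #13.
So alternate 2 is #13.

13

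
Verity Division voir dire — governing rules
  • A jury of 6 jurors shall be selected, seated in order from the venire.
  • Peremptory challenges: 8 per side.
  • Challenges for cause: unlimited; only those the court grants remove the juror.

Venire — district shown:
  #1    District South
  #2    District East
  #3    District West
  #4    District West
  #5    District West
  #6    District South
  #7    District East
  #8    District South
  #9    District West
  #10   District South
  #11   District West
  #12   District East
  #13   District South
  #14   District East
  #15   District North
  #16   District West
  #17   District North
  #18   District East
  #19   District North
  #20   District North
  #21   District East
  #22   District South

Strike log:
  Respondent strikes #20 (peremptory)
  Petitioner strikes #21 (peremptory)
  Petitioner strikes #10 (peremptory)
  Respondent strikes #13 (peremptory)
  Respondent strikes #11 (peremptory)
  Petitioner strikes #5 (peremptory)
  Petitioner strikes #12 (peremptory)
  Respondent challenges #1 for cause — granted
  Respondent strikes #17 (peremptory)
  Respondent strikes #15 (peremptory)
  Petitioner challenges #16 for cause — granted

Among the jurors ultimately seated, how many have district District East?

Removed: #1, #5, #10, #11, #12, #13, #15, #16, #17, #20, #21.
Seated jurors 1–6: #2, #3, #4, #6, #7, #8.
Of those, in District East: #2, #7 → 2.

2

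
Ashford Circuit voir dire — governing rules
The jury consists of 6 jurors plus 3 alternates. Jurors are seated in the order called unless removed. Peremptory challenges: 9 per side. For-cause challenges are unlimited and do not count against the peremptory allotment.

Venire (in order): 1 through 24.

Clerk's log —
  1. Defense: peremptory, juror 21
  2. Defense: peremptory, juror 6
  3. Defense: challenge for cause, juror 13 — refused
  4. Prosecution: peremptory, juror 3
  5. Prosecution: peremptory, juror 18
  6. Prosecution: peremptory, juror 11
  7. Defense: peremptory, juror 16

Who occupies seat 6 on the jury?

Removed: #3, #6, #11, #16, #18, #21. (#13 stays — for-cause denied.)
Seating in order: seats 1–6 → #1, #2, #4, #5, #7, #8; alternates → #9, #10, #12.
So seat 6 is #8.

8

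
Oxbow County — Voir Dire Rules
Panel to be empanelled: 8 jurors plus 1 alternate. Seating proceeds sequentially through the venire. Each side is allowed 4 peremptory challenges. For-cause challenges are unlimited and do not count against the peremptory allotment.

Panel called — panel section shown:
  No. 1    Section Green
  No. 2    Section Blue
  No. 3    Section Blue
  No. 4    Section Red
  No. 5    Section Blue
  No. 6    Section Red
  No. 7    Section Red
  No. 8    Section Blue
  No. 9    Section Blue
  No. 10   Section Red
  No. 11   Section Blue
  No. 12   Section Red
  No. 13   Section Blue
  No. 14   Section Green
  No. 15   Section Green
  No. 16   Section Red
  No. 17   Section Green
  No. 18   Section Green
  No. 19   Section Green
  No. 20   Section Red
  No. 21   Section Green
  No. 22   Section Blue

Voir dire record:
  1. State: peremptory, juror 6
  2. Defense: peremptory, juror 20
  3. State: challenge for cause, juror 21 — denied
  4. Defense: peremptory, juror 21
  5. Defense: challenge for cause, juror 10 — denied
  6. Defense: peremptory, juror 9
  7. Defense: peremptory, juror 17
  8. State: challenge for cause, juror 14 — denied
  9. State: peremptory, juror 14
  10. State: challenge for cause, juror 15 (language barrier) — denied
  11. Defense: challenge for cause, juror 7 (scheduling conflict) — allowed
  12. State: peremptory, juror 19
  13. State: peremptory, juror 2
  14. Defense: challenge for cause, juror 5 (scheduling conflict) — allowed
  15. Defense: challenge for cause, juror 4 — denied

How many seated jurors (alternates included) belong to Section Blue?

4

Removed: #2, #5, #6, #7, #9, #14, #17, #19, #20, #21.
Seated (9 incl. alternates): #1, #3, #4, #8, #10, #11, #12, #13, #15.
Of those, in Section Blue: #3, #8, #11, #13 → 4.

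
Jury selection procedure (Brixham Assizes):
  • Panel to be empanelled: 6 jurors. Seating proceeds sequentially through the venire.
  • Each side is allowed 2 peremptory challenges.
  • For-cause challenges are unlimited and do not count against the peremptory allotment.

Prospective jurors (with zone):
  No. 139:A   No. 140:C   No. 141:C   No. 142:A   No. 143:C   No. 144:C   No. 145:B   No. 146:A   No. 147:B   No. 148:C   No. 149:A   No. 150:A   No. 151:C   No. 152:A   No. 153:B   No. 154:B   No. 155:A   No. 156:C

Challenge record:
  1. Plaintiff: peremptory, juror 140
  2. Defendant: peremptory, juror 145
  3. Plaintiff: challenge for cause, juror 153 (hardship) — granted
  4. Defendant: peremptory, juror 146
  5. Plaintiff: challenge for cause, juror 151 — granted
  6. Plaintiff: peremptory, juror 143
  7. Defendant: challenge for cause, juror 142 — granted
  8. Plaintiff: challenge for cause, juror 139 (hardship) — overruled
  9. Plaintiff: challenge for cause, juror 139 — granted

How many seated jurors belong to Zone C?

Removed: #139, #140, #142, #143, #145, #146, #151, #153.
Seated jurors 1–6: #141, #144, #147, #148, #149, #150.
Of those, in Zone C: #141, #144, #148 → 3.

3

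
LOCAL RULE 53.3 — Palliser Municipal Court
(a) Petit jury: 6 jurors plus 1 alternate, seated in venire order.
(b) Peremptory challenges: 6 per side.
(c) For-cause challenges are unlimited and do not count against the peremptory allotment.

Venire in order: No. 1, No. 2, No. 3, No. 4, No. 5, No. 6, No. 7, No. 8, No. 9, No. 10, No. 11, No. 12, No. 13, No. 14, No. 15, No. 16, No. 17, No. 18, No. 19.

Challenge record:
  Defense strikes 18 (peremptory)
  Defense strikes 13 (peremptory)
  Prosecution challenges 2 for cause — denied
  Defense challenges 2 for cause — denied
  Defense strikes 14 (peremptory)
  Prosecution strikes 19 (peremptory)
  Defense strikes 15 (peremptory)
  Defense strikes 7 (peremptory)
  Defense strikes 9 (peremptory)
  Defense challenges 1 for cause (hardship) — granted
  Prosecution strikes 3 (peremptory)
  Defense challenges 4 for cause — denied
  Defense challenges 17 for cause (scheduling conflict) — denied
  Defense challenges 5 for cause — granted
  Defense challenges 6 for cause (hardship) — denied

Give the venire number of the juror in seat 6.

Removed: #1, #3, #5, #7, #9, #13, #14, #15, #18, #19. (#2, #4, #6, #17 stay — for-cause denied.)
Seating in order: seats 1–6 → #2, #4, #6, #8, #10, #11; alternates → #12.
So seat 6 is #11.

11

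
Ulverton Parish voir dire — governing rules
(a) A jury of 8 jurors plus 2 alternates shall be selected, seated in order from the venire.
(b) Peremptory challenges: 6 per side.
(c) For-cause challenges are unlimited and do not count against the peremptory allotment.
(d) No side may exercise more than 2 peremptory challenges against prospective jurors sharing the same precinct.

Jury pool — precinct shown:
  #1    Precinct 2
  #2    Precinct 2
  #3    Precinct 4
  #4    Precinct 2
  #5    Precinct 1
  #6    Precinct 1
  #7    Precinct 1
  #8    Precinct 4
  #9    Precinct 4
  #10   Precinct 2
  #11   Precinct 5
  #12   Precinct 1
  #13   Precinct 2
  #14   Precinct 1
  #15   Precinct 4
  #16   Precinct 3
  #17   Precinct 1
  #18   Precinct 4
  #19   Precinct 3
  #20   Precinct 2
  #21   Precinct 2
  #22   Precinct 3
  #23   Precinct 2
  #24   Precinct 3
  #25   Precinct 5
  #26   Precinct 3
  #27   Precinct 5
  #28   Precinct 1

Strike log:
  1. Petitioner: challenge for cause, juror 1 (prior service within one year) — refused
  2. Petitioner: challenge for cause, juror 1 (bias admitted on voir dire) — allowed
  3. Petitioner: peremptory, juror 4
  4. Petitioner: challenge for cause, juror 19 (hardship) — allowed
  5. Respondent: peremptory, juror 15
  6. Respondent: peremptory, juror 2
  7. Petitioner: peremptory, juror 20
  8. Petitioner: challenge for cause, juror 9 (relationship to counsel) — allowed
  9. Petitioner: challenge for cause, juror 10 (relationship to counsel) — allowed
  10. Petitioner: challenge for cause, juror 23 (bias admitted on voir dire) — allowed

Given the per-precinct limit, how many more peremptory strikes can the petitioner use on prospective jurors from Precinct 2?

Petitioner peremptories so far: #4, #20 — 2 of 6 used, 4 left overall.
Against Precinct 2: #4, #20 — 2 used; per-precinct cap 2 leaves 0.
Binding limit: min(4, 0) = 0.

0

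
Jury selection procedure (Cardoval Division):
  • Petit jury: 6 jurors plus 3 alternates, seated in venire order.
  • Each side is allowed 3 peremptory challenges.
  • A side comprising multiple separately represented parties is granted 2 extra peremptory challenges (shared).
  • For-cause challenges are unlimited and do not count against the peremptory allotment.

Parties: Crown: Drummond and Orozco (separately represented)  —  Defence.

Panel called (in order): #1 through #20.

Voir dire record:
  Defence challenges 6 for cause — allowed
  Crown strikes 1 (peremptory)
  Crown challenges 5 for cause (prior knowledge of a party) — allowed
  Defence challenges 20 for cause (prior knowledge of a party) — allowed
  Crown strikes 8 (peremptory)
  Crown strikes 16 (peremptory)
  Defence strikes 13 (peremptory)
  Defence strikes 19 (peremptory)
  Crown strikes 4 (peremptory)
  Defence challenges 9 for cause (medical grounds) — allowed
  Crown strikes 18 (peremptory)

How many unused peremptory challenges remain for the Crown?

Crown allotment: 3 base + 2 multi-party = 5.
Crown peremptories used: #1, #8, #16, #4, #18 — 5 (the for-cause on #5 doesn't count).
Remaining: 5 − 5 = 0.

0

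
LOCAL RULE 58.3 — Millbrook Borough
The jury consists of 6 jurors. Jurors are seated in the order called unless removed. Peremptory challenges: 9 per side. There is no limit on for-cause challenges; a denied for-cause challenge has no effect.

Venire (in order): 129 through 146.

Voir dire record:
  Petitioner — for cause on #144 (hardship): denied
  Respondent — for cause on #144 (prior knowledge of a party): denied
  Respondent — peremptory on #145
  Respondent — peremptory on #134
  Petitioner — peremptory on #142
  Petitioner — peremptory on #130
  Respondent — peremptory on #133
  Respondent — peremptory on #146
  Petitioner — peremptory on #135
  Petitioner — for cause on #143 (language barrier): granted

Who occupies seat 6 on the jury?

138

Removed: #130, #133, #134, #135, #142, #143, #145, #146. (#144 stays — for-cause denied.)
Seating in order: seats 1–6 → #129, #131, #132, #136, #137, #138.
So seat 6 is #138.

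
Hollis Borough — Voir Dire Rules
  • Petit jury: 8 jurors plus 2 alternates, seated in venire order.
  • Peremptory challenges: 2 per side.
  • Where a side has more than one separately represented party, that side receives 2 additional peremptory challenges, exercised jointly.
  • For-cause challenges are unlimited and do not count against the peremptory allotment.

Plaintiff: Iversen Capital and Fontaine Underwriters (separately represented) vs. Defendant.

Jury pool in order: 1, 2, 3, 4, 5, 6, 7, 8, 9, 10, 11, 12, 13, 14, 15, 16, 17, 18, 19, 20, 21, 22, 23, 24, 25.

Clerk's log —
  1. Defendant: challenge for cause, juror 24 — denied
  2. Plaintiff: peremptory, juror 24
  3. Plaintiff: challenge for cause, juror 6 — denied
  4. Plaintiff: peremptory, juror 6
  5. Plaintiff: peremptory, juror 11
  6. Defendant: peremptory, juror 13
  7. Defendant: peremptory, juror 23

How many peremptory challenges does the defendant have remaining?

Defendant allotment: 2.
Defendant peremptories used: #13, #23 — 2 (the for-cause on #24 doesn't count).
Remaining: 2 − 2 = 0.

0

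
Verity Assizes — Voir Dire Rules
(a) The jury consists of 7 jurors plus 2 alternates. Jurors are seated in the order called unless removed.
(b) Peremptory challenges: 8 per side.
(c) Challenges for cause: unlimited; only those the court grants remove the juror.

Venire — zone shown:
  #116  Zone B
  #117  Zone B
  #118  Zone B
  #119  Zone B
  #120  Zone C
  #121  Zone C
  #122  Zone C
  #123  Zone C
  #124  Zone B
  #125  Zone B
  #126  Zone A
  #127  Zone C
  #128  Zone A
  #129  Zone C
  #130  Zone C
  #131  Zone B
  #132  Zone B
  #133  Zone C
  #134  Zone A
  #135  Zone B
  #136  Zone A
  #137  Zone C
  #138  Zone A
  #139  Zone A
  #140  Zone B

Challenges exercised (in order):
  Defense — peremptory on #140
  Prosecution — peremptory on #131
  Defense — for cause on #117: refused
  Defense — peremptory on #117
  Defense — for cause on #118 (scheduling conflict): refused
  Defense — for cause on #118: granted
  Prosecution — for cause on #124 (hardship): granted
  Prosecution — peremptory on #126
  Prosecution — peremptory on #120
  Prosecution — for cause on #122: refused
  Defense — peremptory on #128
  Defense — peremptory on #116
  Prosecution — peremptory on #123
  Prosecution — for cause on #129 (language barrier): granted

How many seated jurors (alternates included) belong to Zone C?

5

Removed: #116, #117, #118, #120, #123, #124, #126, #128, #129, #131, #140.
Seated (9 incl. alternates): #119, #121, #122, #125, #127, #130, #132, #133, #134.
Of those, in Zone C: #121, #122, #127, #130, #133 → 5.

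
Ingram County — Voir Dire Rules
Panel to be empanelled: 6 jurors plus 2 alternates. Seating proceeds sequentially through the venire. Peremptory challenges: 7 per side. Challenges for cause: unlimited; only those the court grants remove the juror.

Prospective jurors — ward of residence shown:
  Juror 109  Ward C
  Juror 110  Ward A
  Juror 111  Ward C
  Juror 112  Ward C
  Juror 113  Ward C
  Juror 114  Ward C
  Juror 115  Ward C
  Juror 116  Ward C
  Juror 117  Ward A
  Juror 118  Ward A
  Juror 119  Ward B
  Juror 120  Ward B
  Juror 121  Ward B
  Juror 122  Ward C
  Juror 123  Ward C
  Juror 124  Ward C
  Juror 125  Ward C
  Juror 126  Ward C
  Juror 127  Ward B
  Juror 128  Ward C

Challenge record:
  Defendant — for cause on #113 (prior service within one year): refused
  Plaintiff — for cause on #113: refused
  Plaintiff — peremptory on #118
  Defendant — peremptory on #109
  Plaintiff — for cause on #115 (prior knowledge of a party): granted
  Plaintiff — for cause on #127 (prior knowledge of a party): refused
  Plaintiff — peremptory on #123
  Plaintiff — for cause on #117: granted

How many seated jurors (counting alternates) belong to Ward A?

Removed: #109, #115, #117, #118, #123.
Seated (8 incl. alternates): #110, #111, #112, #113, #114, #116, #119, #120.
Of those, in Ward A: #110 → 1.

1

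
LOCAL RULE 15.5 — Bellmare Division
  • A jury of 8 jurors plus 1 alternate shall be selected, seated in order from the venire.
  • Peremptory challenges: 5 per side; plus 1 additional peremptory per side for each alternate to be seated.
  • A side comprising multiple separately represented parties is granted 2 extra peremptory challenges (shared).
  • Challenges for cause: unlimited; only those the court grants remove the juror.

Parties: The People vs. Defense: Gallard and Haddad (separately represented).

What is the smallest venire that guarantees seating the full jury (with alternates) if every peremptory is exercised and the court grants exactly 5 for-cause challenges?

28

Seats to fill: 8 + 1 alternates = 9.
Peremptories — The People: 5 + 1×1 = 6; Defense: 5 + 1×1 + 2 = 8; total 14.
For-cause removals: 5.
Minimum venire: 9 + 14 + 5 = 28.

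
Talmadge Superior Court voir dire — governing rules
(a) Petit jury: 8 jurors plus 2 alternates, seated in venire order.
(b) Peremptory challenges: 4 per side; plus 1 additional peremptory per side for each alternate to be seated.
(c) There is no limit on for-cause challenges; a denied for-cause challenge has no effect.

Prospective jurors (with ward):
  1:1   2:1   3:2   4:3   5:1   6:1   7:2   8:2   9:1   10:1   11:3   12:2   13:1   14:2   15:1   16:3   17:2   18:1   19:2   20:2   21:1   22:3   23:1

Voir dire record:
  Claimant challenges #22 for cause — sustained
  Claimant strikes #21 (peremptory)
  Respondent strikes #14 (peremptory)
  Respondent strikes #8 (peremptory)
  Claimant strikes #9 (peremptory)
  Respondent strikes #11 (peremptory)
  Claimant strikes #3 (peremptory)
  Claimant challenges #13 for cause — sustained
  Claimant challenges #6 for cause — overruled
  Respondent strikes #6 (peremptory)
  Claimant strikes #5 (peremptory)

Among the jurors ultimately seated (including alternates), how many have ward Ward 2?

Removed: #3, #5, #6, #8, #9, #11, #13, #14, #21, #22.
Seated (10 incl. alternates): #1, #2, #4, #7, #10, #12, #15, #16, #17, #18.
Of those, in Ward 2: #7, #12, #17 → 3.

3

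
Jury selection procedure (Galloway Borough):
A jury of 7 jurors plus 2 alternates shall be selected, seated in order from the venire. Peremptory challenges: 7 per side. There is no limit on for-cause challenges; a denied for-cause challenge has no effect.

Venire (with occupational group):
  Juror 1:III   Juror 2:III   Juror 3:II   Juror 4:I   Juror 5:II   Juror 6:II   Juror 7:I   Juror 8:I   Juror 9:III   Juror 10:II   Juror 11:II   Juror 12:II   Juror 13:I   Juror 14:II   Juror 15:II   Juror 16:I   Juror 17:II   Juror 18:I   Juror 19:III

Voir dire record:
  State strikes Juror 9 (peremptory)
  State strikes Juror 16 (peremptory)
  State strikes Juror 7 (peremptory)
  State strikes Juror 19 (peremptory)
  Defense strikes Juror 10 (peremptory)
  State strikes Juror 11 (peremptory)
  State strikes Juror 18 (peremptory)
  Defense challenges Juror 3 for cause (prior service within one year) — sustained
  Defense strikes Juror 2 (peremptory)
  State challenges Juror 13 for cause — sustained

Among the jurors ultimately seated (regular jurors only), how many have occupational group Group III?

Removed: #2, #3, #7, #9, #10, #11, #13, #16, #18, #19.
Seated jurors 1–7: #1, #4, #5, #6, #8, #12, #14 (alternates #15, #17 not counted).
Of those, in Group III: #1 → 1.

1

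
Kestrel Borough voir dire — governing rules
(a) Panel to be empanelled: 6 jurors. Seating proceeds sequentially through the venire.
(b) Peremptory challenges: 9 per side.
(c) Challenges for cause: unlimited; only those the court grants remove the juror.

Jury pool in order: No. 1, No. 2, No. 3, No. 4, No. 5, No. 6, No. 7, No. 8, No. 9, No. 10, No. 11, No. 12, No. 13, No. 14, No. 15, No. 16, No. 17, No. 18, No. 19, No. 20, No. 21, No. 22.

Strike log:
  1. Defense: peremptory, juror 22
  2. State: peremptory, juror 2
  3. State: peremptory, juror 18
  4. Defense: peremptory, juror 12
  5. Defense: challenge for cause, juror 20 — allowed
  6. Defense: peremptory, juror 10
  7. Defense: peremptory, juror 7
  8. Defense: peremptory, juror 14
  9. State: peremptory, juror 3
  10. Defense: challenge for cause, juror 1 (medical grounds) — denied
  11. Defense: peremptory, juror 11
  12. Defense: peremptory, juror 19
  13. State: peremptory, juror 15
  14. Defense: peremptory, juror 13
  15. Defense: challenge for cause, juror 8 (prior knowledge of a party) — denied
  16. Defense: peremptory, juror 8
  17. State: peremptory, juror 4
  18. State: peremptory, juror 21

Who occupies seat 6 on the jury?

Removed: #2, #3, #4, #7, #8, #10, #11, #12, #13, #14, #15, #18, #19, #20, #21, #22. (#1 stays — for-cause denied.)
Filling seats in venire order through position 6: #1, #5, #6, #9, #16, #17.
So seat 6 is #17.

17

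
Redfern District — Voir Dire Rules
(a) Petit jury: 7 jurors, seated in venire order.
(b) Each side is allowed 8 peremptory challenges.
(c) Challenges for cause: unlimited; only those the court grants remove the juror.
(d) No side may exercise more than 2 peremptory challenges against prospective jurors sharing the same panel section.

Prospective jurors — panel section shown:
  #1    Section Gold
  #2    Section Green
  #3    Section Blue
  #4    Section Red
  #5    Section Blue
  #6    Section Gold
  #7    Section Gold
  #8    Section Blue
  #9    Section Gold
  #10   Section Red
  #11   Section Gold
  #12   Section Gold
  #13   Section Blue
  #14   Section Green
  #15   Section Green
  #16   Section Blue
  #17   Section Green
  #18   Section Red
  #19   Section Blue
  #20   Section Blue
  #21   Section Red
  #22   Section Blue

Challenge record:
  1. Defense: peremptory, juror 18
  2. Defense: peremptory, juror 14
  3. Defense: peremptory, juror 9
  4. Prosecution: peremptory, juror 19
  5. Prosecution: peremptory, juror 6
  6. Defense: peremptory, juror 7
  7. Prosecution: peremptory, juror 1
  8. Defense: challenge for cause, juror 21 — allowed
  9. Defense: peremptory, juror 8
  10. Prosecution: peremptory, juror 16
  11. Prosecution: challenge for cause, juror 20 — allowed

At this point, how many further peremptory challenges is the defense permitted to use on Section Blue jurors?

1

Defense peremptories so far: #18, #14, #9, #7, #8 — 5 of 8 used, 3 left overall.
Against Section Blue: #8 — 1 used; per-section cap 2 leaves 1.
Binding limit: min(3, 1) = 1.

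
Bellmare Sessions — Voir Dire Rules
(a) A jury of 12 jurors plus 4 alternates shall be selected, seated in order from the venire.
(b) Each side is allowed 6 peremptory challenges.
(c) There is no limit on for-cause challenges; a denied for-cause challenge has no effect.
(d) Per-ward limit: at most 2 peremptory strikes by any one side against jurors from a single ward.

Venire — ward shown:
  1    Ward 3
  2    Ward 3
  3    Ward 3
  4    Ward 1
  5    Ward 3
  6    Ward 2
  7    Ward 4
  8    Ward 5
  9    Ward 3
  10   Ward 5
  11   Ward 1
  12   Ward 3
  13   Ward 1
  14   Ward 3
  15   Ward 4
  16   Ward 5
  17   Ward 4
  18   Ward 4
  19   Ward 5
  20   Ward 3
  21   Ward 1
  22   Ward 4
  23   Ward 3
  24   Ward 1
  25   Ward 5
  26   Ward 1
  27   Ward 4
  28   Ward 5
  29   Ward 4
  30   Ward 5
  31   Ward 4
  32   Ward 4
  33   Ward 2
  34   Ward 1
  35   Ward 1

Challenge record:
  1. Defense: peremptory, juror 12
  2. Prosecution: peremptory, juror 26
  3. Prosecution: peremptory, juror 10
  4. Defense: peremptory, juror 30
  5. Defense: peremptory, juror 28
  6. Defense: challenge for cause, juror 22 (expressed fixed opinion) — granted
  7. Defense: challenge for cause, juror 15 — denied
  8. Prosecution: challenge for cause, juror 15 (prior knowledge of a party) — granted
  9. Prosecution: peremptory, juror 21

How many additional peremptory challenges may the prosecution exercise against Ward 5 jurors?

1

Prosecution peremptories so far: #26, #10, #21 — 3 of 6 used, 3 left overall.
Against Ward 5: #10 — 1 used; per-ward cap 2 leaves 1.
Binding limit: min(3, 1) = 1.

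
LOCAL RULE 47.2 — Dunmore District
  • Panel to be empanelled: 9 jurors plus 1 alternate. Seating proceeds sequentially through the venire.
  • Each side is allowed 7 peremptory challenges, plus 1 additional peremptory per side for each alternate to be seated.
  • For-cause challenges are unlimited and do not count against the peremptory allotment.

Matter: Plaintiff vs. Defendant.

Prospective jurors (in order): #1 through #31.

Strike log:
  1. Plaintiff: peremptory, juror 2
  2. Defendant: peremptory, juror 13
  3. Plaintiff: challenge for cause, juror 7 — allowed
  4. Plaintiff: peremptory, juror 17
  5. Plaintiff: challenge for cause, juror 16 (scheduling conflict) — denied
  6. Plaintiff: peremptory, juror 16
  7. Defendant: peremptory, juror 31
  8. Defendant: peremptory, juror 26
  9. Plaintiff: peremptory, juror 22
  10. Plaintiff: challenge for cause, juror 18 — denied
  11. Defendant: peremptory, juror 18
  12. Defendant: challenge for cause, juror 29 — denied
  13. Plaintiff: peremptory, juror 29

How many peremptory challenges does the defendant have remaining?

Defendant allotment: 7 base + 1 × 1 alternate = 8.
Defendant peremptories used: #13, #31, #26, #18 — 4 (the for-cause on #29 doesn't count).
Remaining: 8 − 4 = 4.

4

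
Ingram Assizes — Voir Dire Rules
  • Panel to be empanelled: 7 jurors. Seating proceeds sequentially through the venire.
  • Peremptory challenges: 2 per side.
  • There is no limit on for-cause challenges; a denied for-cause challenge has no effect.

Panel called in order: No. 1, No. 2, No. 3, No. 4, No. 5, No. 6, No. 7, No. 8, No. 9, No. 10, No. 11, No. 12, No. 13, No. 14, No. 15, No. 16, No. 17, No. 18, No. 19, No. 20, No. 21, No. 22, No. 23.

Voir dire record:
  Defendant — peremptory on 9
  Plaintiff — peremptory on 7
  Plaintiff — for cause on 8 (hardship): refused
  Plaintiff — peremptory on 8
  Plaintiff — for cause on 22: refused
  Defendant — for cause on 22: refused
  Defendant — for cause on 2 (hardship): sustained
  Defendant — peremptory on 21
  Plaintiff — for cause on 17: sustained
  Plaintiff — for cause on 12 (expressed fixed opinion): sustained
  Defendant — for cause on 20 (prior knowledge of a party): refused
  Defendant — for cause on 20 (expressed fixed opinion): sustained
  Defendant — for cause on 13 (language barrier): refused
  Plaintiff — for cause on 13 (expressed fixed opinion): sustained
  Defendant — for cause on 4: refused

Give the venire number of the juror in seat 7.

Removed: #2, #7, #8, #9, #12, #13, #17, #20, #21. (#4, #22 stay — for-cause denied.)
Filling seats in venire order through position 7: #1, #3, #4, #5, #6, #10, #11.
So seat 7 is #11.

11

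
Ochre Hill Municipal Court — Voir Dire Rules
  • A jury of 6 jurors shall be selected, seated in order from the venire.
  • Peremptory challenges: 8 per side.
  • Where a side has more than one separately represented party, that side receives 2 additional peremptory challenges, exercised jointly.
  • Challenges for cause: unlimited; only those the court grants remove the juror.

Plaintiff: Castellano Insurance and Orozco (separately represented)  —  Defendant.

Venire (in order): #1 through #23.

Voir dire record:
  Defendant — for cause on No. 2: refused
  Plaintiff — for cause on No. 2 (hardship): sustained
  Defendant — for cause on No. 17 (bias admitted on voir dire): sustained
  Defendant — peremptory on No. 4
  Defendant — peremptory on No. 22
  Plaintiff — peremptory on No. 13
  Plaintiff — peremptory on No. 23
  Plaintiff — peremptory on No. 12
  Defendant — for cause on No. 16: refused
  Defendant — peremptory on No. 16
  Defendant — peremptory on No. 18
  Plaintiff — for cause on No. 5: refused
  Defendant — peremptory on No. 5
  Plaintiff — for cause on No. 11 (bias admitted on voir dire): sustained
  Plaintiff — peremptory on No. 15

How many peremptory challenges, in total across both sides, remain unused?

9

Plaintiff allotment: 8 base + 2 multi-party = 10. Defendant allotment: 8.
Plaintiff peremptories used: #13, #23, #12, #15 — 4 (for-cause on #2, #5, #11 don't count).
Defendant peremptories used: #4, #22, #16, #18, #5 — 5 (for-cause on #2, #17, #16 don't count).
Remaining: (10 − 4) + (8 − 5) = 9.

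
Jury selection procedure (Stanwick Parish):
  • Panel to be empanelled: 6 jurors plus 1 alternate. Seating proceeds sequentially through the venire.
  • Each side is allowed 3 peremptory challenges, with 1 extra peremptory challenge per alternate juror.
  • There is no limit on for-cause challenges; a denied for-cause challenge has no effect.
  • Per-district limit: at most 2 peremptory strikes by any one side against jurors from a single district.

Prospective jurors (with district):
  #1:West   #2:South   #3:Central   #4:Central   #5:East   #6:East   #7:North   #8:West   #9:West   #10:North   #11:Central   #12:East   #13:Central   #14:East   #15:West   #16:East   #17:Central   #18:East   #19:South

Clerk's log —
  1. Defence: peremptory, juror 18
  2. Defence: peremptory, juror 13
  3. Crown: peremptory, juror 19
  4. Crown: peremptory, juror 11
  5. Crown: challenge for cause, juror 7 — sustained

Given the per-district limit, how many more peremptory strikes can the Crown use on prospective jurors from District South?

Crown peremptories so far: #19, #11 — 2 of 4 used, 2 left overall.
Against District South: #19 — 1 used; per-district cap 2 leaves 1.
Binding limit: min(2, 1) = 1.

1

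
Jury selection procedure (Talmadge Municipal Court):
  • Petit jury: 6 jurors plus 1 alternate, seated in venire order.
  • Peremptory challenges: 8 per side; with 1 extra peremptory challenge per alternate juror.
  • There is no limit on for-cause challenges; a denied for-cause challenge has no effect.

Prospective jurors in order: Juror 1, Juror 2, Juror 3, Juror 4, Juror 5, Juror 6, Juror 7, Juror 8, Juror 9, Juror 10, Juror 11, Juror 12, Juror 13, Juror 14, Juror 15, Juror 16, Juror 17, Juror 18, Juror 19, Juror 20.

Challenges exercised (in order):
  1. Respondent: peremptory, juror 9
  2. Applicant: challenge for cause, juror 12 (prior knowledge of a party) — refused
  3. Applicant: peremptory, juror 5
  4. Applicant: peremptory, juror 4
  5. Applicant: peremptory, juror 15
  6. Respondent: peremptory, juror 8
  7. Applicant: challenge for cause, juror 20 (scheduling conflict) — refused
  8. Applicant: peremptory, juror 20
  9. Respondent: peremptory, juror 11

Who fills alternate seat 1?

12

Removed: #4, #5, #8, #9, #11, #15, #20. (#12 stays — for-cause denied.)
Seating in order: seats 1–6 → #1, #2, #3, #6, #7, #10; alternates → #12.
So alternate 1 is #12.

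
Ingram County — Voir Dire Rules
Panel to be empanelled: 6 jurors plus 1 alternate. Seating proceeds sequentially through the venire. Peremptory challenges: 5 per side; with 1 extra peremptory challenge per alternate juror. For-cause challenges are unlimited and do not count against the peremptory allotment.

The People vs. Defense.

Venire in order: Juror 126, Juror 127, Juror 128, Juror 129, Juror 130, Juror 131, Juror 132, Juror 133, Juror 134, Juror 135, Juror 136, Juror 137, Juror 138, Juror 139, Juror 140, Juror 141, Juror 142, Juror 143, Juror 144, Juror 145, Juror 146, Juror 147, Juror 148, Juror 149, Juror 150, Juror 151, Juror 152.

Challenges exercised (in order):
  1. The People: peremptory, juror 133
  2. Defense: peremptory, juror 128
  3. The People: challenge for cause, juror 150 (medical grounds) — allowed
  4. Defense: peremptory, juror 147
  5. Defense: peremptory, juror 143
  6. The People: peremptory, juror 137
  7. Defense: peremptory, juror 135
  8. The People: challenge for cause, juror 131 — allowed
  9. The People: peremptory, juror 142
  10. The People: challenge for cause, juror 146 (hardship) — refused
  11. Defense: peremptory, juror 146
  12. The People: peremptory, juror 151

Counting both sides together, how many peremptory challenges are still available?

The People allotment: 5 base + 1 × 1 alternate = 6. Defense allotment: 5 base + 1 × 1 alternate = 6.
The People peremptories used: #133, #137, #142, #151 — 4 (for-cause on #150, #131, #146 don't count).
Defense peremptories used: #128, #147, #143, #135, #146 — 5.
Remaining: (6 − 4) + (6 − 5) = 3.

3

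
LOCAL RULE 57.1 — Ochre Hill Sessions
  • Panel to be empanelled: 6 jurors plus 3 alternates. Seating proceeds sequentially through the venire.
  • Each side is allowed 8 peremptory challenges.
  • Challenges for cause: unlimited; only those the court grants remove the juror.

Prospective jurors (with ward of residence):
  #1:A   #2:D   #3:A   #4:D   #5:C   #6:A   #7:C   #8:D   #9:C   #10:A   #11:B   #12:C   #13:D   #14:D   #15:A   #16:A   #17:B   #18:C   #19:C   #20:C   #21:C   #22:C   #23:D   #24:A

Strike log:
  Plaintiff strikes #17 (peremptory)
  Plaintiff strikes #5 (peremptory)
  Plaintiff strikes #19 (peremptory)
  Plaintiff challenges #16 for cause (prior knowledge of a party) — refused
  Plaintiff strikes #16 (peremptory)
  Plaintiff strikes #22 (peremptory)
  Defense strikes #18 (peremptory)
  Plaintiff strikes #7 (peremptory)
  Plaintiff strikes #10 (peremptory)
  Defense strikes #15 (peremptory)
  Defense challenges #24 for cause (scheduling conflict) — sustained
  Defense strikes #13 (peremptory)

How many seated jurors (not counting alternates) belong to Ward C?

Removed: #5, #7, #10, #13, #15, #16, #17, #18, #19, #22, #24.
Seated jurors 1–6: #1, #2, #3, #4, #6, #8 (alternates #9, #11, #12 not counted).
None of those are in Ward C → 0.

0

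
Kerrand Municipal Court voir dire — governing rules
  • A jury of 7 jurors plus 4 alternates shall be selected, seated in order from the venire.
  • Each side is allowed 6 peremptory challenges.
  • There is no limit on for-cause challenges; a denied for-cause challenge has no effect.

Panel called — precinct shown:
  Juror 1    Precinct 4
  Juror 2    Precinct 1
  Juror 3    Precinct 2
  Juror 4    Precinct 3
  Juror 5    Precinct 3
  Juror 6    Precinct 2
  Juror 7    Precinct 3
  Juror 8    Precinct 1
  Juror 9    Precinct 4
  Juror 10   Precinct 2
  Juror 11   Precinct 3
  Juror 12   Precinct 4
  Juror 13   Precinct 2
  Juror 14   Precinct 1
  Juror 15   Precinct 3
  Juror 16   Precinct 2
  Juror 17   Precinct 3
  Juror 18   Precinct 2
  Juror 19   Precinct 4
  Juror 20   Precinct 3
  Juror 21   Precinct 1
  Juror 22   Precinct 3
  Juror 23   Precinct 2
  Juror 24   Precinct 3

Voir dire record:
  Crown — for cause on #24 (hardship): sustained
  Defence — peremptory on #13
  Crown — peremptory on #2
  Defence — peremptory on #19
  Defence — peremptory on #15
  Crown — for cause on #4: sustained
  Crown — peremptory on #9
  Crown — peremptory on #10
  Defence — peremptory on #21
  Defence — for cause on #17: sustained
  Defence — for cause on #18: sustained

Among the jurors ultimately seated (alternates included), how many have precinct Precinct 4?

Removed: #2, #4, #9, #10, #13, #15, #17, #18, #19, #21, #24.
Seated (11 incl. alternates): #1, #3, #5, #6, #7, #8, #11, #12, #14, #16, #20.
Of those, in Precinct 4: #1, #12 → 2.

2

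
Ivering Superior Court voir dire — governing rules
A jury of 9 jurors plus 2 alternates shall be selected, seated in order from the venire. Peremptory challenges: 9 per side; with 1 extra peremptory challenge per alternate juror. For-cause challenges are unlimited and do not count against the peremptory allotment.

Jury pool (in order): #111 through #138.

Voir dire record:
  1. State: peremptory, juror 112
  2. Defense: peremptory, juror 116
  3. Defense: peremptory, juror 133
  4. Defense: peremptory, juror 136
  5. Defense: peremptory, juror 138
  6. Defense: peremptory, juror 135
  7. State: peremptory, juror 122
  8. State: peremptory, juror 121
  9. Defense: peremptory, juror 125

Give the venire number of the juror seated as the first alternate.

124

Removed: #112, #116, #121, #122, #125, #133, #135, #136, #138.
Filling seats in venire order through position 10: #111, #113, #114, #115, #117, #118, #119, #120, #123, #124.
So alternate 1 is #124.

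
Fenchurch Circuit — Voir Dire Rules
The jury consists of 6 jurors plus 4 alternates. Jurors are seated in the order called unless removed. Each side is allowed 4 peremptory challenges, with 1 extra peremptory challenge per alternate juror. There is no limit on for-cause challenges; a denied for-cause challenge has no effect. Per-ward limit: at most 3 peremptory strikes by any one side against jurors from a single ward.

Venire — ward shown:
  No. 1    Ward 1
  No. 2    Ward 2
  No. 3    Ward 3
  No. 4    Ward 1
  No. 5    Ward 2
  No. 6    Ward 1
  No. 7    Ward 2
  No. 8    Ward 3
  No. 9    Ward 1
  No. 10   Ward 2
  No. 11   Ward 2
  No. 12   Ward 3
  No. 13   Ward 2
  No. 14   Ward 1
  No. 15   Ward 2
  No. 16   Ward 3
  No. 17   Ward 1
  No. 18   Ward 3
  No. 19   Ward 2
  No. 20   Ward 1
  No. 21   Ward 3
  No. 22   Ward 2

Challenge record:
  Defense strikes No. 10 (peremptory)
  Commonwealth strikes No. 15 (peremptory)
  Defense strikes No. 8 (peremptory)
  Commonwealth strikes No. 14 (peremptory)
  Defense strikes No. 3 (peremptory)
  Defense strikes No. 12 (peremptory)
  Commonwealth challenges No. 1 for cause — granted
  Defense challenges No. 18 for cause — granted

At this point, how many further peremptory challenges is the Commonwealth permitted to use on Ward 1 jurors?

Commonwealth peremptories so far: #15, #14 — 2 of 8 used, 6 left overall.
Against Ward 1: #14 — 1 used; per-ward cap 3 leaves 2.
Binding limit: min(6, 2) = 2.

2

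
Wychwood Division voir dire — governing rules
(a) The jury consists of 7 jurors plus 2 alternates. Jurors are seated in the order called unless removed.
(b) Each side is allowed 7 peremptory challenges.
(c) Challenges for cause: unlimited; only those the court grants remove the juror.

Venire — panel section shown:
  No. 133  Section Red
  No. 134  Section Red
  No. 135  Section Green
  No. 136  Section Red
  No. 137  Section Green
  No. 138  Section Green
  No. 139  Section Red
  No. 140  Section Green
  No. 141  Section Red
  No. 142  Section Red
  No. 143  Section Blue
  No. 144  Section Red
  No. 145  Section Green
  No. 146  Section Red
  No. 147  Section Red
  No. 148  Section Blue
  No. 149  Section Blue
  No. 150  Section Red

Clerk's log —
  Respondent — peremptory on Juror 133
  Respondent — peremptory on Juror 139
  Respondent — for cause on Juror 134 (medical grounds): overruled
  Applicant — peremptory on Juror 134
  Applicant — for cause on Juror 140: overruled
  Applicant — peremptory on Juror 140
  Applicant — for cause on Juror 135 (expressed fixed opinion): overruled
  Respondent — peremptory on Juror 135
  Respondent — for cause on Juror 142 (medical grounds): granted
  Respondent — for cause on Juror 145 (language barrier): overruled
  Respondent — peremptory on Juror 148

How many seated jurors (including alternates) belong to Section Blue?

Removed: #133, #134, #135, #139, #140, #142, #148.
Seated (9 incl. alternates): #136, #137, #138, #141, #143, #144, #145, #146, #147.
Of those, in Section Blue: #143 → 1.

1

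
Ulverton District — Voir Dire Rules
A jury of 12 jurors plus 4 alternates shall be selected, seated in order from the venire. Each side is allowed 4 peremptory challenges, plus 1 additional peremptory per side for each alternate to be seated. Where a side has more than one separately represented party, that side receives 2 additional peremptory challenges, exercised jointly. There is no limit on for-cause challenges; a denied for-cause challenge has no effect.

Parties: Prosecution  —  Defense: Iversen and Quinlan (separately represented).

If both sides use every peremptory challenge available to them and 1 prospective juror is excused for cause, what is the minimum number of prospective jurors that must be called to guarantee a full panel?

Seats to fill: 12 + 4 alternates = 16.
Peremptories — Prosecution: 4 + 1×4 = 8; Defense: 4 + 1×4 + 2 = 10; total 18.
For-cause removals: 1.
Minimum venire: 16 + 18 + 1 = 35.

35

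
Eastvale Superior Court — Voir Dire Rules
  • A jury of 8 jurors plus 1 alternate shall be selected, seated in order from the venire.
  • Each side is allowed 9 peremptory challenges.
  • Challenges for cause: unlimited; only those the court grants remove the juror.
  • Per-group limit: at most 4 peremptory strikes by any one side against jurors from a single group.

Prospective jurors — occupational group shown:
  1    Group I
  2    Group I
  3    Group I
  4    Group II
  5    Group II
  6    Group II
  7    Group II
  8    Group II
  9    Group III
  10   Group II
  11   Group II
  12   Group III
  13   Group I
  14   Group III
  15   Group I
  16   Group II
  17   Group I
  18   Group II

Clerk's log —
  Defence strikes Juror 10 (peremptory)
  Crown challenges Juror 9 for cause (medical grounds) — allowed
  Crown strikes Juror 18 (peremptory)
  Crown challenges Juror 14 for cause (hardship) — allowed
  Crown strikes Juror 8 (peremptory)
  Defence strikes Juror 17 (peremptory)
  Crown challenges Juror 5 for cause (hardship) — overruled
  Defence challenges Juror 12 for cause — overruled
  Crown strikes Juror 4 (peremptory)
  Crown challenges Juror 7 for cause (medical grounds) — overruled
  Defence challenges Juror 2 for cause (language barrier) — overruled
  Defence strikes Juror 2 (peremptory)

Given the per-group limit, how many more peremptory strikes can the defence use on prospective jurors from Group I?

Defence peremptories so far: #10, #17, #2 — 3 of 9 used, 6 left overall.
Against Group I: #17, #2 — 2 used; per-group cap 4 leaves 2.
Binding limit: min(6, 2) = 2.

2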